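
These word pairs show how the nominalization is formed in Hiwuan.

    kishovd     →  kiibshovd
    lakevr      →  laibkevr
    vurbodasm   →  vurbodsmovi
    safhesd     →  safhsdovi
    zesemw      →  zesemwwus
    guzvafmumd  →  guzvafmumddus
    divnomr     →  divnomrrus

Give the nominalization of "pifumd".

kishovd and safhesd both end in -d yet inflect differently (kiibshovd, safhsdovi), so the final letter is not what conditions the rule; the second-to-last letter is.
"pifumd" has second-to-last letter 'm'. The stems whose second-to-last letter is 'm' (zesemw → zesemwwus, guzvafmumd → guzvafmumddus, divnomr → divnomrrus) double the final consonant and add -us.
The other patterns: stems whose second-to-last letter is 'v' insert -ib- after the first vowel; stems whose second-to-last letter is 's' delete the last vowel and add -ovi.
So pifumd → pifumddus.

pifumddus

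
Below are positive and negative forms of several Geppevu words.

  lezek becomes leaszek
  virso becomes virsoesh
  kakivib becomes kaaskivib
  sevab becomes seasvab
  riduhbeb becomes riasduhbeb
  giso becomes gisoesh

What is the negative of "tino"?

sevab and virso both have 2 vowels yet inflect differently (seasvab, virsoesh), so the number of vowels is not what conditions the rule; whether the stem ends in a vowel or a consonant is.
"tino" ends in a vowel. The stems ending in a vowel (virso → virsoesh, giso → gisoesh) add -esh.
So tino → tinoesh.

tinoesh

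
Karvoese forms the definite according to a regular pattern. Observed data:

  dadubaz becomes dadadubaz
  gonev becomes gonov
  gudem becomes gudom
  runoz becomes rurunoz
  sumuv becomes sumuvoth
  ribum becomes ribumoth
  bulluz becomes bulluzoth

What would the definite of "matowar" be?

mamatowar

ribum and gudem both end in -m yet inflect differently (ribumoth, gudom), so the final letter is not what conditions the rule; the last vowel is.
"matowar" has last vowel 'a'. The one such stem in the data (dadubaz → dadadubaz) repeats the first consonant+vowel as a prefix (as does runoz), so the same rule applies.
The other patterns: stems whose last vowel is 'u' add -oth; stems whose last vowel is 'e' change the last vowel to 'o'.
So matowar → mamatowar.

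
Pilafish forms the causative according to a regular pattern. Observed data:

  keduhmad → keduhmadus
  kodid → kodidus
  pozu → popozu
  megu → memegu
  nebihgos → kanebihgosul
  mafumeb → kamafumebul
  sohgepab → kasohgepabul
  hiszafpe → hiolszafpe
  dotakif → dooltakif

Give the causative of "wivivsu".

"wivivsu" ends in -u. The stems ending in -u (pozu → popozu, megu → memegu) repeat the first consonant+vowel as a prefix.
The other patterns: stems ending in -d add -us; stems ending in -b or -s add ka- … -ul around the stem; stems ending in -e or -f insert -ol- after the first vowel.
So wivivsu → wiwivivsu.

wiwivivsu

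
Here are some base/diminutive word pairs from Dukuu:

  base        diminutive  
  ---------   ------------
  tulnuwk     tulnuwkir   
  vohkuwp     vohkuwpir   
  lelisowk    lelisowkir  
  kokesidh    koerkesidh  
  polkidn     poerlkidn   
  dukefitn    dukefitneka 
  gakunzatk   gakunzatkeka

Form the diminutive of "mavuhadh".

maervuhadh

polkidn and dukefitn both end in -n yet inflect differently (poerlkidn, dukefitneka), so the final letter is not what conditions the rule; the second-to-last letter is.
"mavuhadh" has second-to-last letter 'd'. The stems whose second-to-last letter is 'd' (kokesidh → koerkesidh, polkidn → poerlkidn) insert -er- after the first vowel.
The other patterns: stems whose second-to-last letter is 'w' add -ir; stems whose second-to-last letter is 't' add -eka.
So mavuhadh → maervuhadh.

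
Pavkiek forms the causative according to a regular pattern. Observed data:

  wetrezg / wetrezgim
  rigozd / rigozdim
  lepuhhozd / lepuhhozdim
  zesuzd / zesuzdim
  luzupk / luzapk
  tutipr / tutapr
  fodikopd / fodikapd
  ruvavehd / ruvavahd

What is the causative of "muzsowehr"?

"muzsowehr" has second-to-last letter 'h'. The one such stem in the data (ruvavehd → ruvavahd) changes the last vowel to 'a' (as do luzupk, tutipr), so the same rule applies.
The other pattern: stems whose second-to-last letter is 'z' add -im.
So muzsowehr → muzsowahr.

muzsowahr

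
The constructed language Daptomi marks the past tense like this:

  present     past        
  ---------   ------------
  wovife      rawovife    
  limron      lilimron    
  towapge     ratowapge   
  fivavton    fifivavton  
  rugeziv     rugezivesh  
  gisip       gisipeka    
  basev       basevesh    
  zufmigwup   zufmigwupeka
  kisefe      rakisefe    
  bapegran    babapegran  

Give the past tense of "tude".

ratude

basev and wovife both have last vowel 'e' yet inflect differently (basevesh, rawovife), so the last vowel is not what conditions the rule; the final letter is.
"tude" ends in -e. The stems ending in -e (wovife → rawovife, towapge → ratowapge, kisefe → rakisefe) add the prefix ra-.
The other patterns: stems ending in -n repeat the first consonant+vowel as a prefix; stems ending in -v add -esh; stems ending in -p add -eka.
So tude → ratude.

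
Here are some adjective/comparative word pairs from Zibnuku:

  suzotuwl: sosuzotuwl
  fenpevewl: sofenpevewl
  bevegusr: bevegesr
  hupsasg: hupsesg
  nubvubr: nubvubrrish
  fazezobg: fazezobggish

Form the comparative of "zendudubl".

zendudubllish

bevegusr and nubvubr both end in -r yet inflect differently (bevegesr, nubvubrrish), so the final letter is not what conditions the rule; the second-to-last letter is.
"zendudubl" has second-to-last letter 'b'. The stems whose second-to-last letter is 'b' (nubvubr → nubvubrrish, fazezobg → fazezobggish) double the final consonant and add -ish.
The other patterns: stems whose second-to-last letter is 'w' add the prefix so-; stems whose second-to-last letter is 's' change the last vowel to 'e'.
So zendudubl → zendudubllish.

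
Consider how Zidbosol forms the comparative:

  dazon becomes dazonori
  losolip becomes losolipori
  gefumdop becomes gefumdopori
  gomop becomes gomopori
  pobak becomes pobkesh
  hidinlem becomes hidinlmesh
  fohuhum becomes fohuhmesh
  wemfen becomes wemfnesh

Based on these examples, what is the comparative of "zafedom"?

zafedomori

"zafedom" has last vowel 'o'. The stems whose last vowel is 'o' (dazon → dazonori, gefumdop → gefumdopori, gomop → gomopori) add -ori.
So zafedom → zafedomori.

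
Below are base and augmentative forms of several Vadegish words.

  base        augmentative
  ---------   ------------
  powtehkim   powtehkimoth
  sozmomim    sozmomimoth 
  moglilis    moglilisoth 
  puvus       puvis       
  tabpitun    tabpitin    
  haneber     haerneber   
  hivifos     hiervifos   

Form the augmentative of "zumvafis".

zumvafisoth

moglilis and puvus both end in -s yet inflect differently (moglilisoth, puvis), so the final letter is not what conditions the rule; the last vowel is.
"zumvafis" has last vowel 'i'. The stems whose last vowel is 'i' (powtehkim → powtehkimoth, sozmomim → sozmomimoth, moglilis → moglilisoth) add -oth.
So zumvafis → zumvafisoth.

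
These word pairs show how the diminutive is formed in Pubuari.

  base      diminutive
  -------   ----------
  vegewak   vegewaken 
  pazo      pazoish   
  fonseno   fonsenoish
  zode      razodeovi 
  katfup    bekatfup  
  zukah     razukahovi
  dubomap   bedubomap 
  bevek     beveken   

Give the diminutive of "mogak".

mogaken

vegewak and dubomap both have last vowel 'a' yet inflect differently (vegewaken, bedubomap), so the last vowel is not what conditions the rule; the final letter is.
"mogak" ends in -k. The stems ending in -k (vegewak → vegewaken, bevek → beveken) add -en.
So mogak → mogaken.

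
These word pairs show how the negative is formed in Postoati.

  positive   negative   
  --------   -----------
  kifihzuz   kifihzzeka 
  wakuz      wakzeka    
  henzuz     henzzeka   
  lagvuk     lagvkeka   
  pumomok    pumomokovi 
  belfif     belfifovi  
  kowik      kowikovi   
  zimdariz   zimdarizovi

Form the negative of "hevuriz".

lagvuk and pumomok both end in -k yet inflect differently (lagvkeka, pumomokovi), so the final letter is not what conditions the rule; the last vowel is.
"hevuriz" has last vowel 'i'. The stems whose last vowel is 'i' (belfif → belfifovi, kowik → kowikovi, zimdariz → zimdarizovi) add -ovi.
The other pattern: stems whose last vowel is 'u' delete the last vowel and add -eka.
So hevuriz → hevurizovi.

hevurizovi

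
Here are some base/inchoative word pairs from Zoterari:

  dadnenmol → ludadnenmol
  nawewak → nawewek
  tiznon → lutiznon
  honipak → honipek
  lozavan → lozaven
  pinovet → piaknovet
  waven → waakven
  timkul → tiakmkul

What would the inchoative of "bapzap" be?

"bapzap" has last vowel 'a'. The stems whose last vowel is 'a' (nawewak → nawewek, honipak → honipek, lozavan → lozaven) change the last vowel to 'e'.
So bapzap → bapzep.

bapzep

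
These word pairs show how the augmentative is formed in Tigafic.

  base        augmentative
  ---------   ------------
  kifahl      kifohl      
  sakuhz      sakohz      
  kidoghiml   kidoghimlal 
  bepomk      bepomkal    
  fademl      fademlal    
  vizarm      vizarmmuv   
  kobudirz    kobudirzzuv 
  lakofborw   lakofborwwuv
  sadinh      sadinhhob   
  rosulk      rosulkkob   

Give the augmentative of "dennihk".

kifahl and kidoghiml both end in -l yet inflect differently (kifohl, kidoghimlal), so the final letter is not what conditions the rule; the second-to-last letter is.
"dennihk" has second-to-last letter 'h'. The stems whose second-to-last letter is 'h' (kifahl → kifohl, sakuhz → sakohz) change the last vowel to 'o'.
So dennihk → dennohk.

dennohk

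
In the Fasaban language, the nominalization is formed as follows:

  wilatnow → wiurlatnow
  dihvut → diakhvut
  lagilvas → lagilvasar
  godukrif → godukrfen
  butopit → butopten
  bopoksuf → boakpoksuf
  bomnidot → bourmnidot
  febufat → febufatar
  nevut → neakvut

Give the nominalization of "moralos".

mourralos

febufat and nevut both end in -t yet inflect differently (febufatar, neakvut), so the final letter is not what conditions the rule; the last vowel is.
"moralos" has last vowel 'o'. The stems whose last vowel is 'o' (bomnidot → bourmnidot, wilatnow → wiurlatnow) insert -ur- after the first vowel.
The other patterns: stems whose last vowel is 'a' add -ar; stems whose last vowel is 'u' insert -ak- after the first vowel; stems whose last vowel is 'i' delete the last vowel and add -en.
So moralos → mourralos.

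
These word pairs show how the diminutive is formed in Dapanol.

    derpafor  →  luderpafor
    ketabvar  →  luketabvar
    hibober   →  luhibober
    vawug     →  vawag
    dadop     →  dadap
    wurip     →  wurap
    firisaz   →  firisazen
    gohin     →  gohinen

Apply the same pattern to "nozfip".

"nozfip" ends in -p. The stems ending in -p (dadop → dadap, wurip → wurap) change the last vowel to 'a'.
So nozfip → nozfap.

nozfap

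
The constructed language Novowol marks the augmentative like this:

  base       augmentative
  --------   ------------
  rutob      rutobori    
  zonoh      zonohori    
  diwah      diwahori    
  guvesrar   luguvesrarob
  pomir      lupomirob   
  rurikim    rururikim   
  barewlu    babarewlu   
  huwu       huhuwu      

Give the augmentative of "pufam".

pupufam

"pufam" ends in -m. The one such stem in the data (rurikim → rururikim) repeats the first consonant+vowel as a prefix (as do barewlu, huwu), so the same rule applies.
So pufam → pupufam.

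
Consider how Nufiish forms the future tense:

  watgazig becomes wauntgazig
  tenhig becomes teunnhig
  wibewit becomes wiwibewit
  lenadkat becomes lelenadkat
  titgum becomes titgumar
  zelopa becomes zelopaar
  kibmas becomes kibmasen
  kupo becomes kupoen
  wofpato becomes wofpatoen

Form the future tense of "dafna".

watgazig and wibewit both have last vowel 'i' yet inflect differently (wauntgazig, wiwibewit), so the last vowel is not what conditions the rule; the final letter is.
"dafna" ends in -a. The one such stem in the data (zelopa → zelopaar) adds -ar, so the same rule applies.
So dafna → dafnaar.

dafnaar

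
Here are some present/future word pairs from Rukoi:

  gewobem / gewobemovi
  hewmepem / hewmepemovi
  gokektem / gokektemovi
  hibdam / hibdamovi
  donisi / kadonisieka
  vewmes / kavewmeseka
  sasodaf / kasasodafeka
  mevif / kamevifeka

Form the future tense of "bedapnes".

kabedapneseka

gewobem and vewmes both have last vowel 'e' yet inflect differently (gewobemovi, kavewmeseka), so the last vowel is not what conditions the rule; the final letter is.
"bedapnes" ends in -s. The one such stem in the data (vewmes → kavewmeseka) adds ka- … -eka around the stem, so the same rule applies.
The other pattern: stems ending in -m add -ovi.
So bedapnes → kabedapneseka.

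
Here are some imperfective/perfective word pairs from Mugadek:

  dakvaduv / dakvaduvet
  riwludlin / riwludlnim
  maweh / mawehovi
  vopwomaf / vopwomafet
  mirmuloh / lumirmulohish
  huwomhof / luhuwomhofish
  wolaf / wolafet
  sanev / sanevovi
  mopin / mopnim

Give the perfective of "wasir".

wasrim

"wasir" has last vowel 'i'. The stems whose last vowel is 'i' (riwludlin → riwludlnim, mopin → mopnim) delete the last vowel and add -im.
So wasir → wasrim.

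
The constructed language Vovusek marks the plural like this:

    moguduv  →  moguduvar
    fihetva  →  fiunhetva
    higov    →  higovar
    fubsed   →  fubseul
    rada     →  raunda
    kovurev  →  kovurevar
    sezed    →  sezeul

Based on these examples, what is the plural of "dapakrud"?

"dapakrud" ends in -d. The stems ending in -d (sezed → sezeul, fubsed → fubseul) drop the final letter and add -ul.
The other patterns: stems ending in -v add -ar; stems ending in -a insert -un- after the first vowel.
So dapakrud → dapakruul.

dapakruul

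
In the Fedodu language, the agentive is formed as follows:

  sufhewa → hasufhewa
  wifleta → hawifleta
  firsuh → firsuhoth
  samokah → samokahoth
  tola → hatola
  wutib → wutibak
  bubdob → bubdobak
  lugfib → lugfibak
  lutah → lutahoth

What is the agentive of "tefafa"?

samokah and wifleta both have last vowel 'a' yet inflect differently (samokahoth, hawifleta), so the last vowel is not what conditions the rule; the final letter is.
"tefafa" ends in -a. The stems ending in -a (wifleta → hawifleta, tola → hatola, sufhewa → hasufhewa) add the prefix ha-.
The other patterns: stems ending in -h add -oth; stems ending in -b add -ak.
So tefafa → hatefafa.

hatefafa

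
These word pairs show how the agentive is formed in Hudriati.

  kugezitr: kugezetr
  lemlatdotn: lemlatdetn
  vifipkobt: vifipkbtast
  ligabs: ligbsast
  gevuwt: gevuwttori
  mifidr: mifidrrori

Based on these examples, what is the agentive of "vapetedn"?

vifipkobt and gevuwt both end in -t yet inflect differently (vifipkbtast, gevuwttori), so the final letter is not what conditions the rule; the second-to-last letter is.
"vapetedn" has second-to-last letter 'd'. The one such stem in the data (mifidr → mifidrrori) doubles the final consonant and adds -ori (as does gevuwt), so the same rule applies.
The other patterns: stems whose second-to-last letter is 't' change the last vowel to 'e'; stems whose second-to-last letter is 'b' delete the last vowel and add -ast.
So vapetedn → vapetednnori.

vapetednnori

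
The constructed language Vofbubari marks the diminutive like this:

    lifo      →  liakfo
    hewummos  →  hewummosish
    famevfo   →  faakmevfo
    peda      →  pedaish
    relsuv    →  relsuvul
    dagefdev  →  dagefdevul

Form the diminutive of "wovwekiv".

wovwekivul

famevfo and hewummos both have last vowel 'o' yet inflect differently (faakmevfo, hewummosish), so the last vowel is not what conditions the rule; the final letter is.
"wovwekiv" ends in -v. The stems ending in -v (dagefdev → dagefdevul, relsuv → relsuvul) add -ul.
The other patterns: stems ending in -o insert -ak- after the first vowel; stems ending in -a or -s add -ish.
So wovwekiv → wovwekivul.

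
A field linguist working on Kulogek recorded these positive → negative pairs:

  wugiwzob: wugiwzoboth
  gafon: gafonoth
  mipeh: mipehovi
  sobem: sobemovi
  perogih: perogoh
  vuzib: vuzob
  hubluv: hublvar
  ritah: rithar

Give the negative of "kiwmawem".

"kiwmawem" has last vowel 'e'. The stems whose last vowel is 'e' (mipeh → mipehovi, sobem → sobemovi) add -ovi.
So kiwmawem → kiwmawemovi.

kiwmawemovi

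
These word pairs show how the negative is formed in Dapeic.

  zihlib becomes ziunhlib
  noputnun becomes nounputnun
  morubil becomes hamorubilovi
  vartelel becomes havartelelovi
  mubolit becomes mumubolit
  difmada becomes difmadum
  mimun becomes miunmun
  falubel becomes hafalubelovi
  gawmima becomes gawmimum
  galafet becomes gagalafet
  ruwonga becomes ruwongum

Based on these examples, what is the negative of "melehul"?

hamelehulovi

vartelel and galafet both have last vowel 'e' yet inflect differently (havartelelovi, gagalafet), so the last vowel is not what conditions the rule; the final letter is.
"melehul" ends in -l. The stems ending in -l (vartelel → havartelelovi, falubel → hafalubelovi, morubil → hamorubilovi) add ha- … -ovi around the stem.
The other patterns: stems ending in -a drop the final letter and add -um; stems ending in -t repeat the first consonant+vowel as a prefix; stems ending in -b or -n insert -un- after the first vowel.
So melehul → hamelehulovi.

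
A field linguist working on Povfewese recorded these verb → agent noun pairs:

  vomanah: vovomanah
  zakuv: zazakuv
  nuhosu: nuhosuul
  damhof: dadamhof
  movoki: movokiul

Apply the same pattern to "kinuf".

nuhosu and zakuv both have last vowel 'u' yet inflect differently (nuhosuul, zazakuv), so the last vowel is not what conditions the rule; whether the stem ends in a vowel or a consonant is.
"kinuf" ends in a consonant. The stems ending in a consonant (damhof → dadamhof, vomanah → vovomanah, zakuv → zazakuv) repeat the first consonant+vowel as a prefix.
The other pattern: stems ending in a vowel add -ul.
So kinuf → kikinuf.

kikinuf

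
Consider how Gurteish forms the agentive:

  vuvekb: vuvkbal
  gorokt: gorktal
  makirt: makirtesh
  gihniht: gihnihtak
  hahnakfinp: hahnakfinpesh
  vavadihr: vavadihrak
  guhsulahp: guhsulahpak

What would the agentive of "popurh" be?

gihniht and gorokt both end in -t yet inflect differently (gihnihtak, gorktal), so the final letter is not what conditions the rule; the second-to-last letter is.
"popurh" has second-to-last letter 'r'. The one such stem in the data (makirt → makirtesh) adds -esh, so the same rule applies.
The other patterns: stems whose second-to-last letter is 'h' add -ak; stems whose second-to-last letter is 'k' delete the last vowel and add -al.
So popurh → popurhesh.

popurhesh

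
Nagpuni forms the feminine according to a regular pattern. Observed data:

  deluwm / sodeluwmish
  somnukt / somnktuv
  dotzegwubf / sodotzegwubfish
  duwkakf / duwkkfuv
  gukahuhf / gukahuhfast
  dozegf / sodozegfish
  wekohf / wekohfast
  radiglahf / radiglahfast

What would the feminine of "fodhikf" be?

duwkakf and wekohf both end in -f yet inflect differently (duwkkfuv, wekohfast), so the final letter is not what conditions the rule; the second-to-last letter is.
"fodhikf" has second-to-last letter 'k'. The stems whose second-to-last letter is 'k' (somnukt → somnktuv, duwkakf → duwkkfuv) delete the last vowel and add -uv.
The other patterns: stems whose second-to-last letter is 'h' add -ast; stems whose second-to-last letter is 'b', 'g' or 'w' add so- … -ish around the stem.
So fodhikf → fodhkfuv.

fodhkfuv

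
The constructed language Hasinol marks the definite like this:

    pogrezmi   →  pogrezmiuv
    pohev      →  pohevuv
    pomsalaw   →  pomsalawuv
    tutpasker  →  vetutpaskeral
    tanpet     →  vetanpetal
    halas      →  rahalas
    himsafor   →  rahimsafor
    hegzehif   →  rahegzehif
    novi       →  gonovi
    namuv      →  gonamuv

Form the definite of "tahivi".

vetahivial

tutpasker and himsafor both end in -r yet inflect differently (vetutpaskeral, rahimsafor), so the final letter is not what conditions the rule; the first letter is.
"tahivi" begins with t-. The stems beginning with t- (tutpasker → vetutpaskeral, tanpet → vetanpetal) add ve- … -al around the stem.
So tahivi → vetahivial.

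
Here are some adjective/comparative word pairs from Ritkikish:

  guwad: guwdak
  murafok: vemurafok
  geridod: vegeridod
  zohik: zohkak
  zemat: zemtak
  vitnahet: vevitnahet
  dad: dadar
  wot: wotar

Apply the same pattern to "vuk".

vukar

"vuk" has 1 vowel. The stems with 1 vowel (dad → dadar, wot → wotar) add -ar.
So vuk → vukar.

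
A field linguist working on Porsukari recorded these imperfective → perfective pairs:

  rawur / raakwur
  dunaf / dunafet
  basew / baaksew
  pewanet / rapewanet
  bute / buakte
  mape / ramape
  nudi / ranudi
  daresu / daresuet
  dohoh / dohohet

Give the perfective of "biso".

biakso

bute and mape both end in -e yet inflect differently (buakte, ramape), so the final letter is not what conditions the rule; the first letter is.
"biso" begins with b-. The stems beginning with b- (basew → baaksew, bute → buakte) insert -ak- after the first vowel.
The other patterns: stems beginning with d- add -et; stems beginning with m-, n- or p- add the prefix ra-.
So biso → biakso.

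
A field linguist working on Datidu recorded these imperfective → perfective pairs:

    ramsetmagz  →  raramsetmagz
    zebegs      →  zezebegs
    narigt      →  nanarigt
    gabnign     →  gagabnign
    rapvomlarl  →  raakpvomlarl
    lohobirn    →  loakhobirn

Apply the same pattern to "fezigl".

gabnign and lohobirn both end in -n yet inflect differently (gagabnign, loakhobirn), so the final letter is not what conditions the rule; the second-to-last letter is.
"fezigl" has second-to-last letter 'g'. The stems whose second-to-last letter is 'g' (ramsetmagz → raramsetmagz, zebegs → zezebegs, narigt → nanarigt) repeat the first consonant+vowel as a prefix.
So fezigl → fefezigl.

fefezigl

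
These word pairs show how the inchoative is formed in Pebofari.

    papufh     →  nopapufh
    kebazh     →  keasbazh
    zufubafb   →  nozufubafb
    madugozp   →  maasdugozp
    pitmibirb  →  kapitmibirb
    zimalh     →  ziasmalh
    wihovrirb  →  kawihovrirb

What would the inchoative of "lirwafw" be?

pitmibirb and zufubafb both end in -b yet inflect differently (kapitmibirb, nozufubafb), so the final letter is not what conditions the rule; the second-to-last letter is.
"lirwafw" has second-to-last letter 'f'. The stems whose second-to-last letter is 'f' (zufubafb → nozufubafb, papufh → nopapufh) add the prefix no-.
So lirwafw → nolirwafw.

nolirwafw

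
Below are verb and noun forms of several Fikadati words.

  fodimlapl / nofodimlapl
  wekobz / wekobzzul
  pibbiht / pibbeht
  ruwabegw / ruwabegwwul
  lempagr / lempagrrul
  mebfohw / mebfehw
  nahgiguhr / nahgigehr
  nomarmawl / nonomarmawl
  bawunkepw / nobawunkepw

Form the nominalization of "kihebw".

bawunkepw and mebfohw both end in -w yet inflect differently (nobawunkepw, mebfehw), so the final letter is not what conditions the rule; the second-to-last letter is.
"kihebw" has second-to-last letter 'b'. The one such stem in the data (wekobz → wekobzzul) doubles the final consonant and adds -ul (as do ruwabegw, lempagr), so the same rule applies.
The other patterns: stems whose second-to-last letter is 'p' or 'w' add the prefix no-; stems whose second-to-last letter is 'h' change the last vowel to 'e'.
So kihebw → kihebwwul.

kihebwwul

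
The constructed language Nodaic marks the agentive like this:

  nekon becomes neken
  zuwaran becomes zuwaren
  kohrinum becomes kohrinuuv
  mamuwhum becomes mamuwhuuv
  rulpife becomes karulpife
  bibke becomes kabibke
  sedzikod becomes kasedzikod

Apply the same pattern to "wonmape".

nekon and sedzikod both have last vowel 'o' yet inflect differently (neken, kasedzikod), so the last vowel is not what conditions the rule; the final letter is.
"wonmape" ends in -e. The stems ending in -e (rulpife → karulpife, bibke → kabibke) add the prefix ka-.
The other patterns: stems ending in -n change the last vowel to 'e'; stems ending in -m drop the final letter and add -uv.
So wonmape → kawonmape.

kawonmape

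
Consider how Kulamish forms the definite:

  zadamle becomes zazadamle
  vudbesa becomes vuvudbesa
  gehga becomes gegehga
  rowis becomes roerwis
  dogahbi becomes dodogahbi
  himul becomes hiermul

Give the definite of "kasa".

rowis and dogahbi both have last vowel 'i' yet inflect differently (roerwis, dodogahbi), so the last vowel is not what conditions the rule; whether the stem ends in a vowel or a consonant is.
"kasa" ends in a vowel. The stems ending in a vowel (zadamle → zazadamle, gehga → gegehga, vudbesa → vuvudbesa) repeat the first consonant+vowel as a prefix.
So kasa → kakasa.

kakasa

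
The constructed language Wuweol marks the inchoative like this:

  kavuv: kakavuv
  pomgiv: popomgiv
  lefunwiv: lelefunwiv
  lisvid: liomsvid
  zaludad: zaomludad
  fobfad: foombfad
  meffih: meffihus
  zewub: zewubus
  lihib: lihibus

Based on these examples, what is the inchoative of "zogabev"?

"zogabev" ends in -v. The stems ending in -v (kavuv → kakavuv, pomgiv → popomgiv, lefunwiv → lelefunwiv) repeat the first consonant+vowel as a prefix.
The other patterns: stems ending in -d insert -om- after the first vowel; stems ending in -b or -h add -us.
So zogabev → zozogabev.

zozogabev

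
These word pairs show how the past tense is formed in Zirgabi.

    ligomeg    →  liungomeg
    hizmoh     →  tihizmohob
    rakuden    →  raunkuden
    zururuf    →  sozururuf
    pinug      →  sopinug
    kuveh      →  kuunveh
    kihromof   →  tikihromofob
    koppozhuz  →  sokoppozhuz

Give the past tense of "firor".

tifirorob

hizmoh and kuveh both end in -h yet inflect differently (tihizmohob, kuunveh), so the final letter is not what conditions the rule; the last vowel is.
"firor" has last vowel 'o'. The stems whose last vowel is 'o' (hizmoh → tihizmohob, kihromof → tikihromofob) add ti- … -ob around the stem.
So firor → tifirorob.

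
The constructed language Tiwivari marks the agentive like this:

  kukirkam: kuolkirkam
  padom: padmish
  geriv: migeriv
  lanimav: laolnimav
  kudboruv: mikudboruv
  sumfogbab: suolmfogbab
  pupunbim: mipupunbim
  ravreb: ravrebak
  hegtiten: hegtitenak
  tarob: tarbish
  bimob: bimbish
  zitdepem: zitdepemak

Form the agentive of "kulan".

ravreb and bimob both end in -b yet inflect differently (ravrebak, bimbish), so the final letter is not what conditions the rule; the last vowel is.
"kulan" has last vowel 'a'. The stems whose last vowel is 'a' (sumfogbab → suolmfogbab, kukirkam → kuolkirkam, lanimav → laolnimav) insert -ol- after the first vowel.
The other patterns: stems whose last vowel is 'e' add -ak; stems whose last vowel is 'o' delete the last vowel and add -ish; stems whose last vowel is 'i' or 'u' add the prefix mi-.
So kulan → kuollan.

kuollan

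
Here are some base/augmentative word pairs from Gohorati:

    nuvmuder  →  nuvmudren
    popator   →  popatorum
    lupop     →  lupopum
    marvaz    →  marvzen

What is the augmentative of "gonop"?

"gonop" has last vowel 'o'. The stems whose last vowel is 'o' (lupop → lupopum, popator → popatorum) add -um.
So gonop → gonopum.

gonopum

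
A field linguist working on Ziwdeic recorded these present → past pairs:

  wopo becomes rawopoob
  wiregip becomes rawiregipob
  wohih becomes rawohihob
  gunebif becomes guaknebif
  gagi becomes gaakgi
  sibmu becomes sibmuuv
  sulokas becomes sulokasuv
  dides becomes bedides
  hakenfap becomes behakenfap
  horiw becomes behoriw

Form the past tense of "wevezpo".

sulokas and dides both end in -s yet inflect differently (sulokasuv, bedides), so the final letter is not what conditions the rule; the first letter is.
"wevezpo" begins with w-. The stems beginning with w- (wopo → rawopoob, wiregip → rawiregipob, wohih → rawohihob) add ra- … -ob around the stem.
The other patterns: stems beginning with g- insert -ak- after the first vowel; stems beginning with s- add -uv; stems beginning with d- or h- add the prefix be-.
So wevezpo → rawevezpoob.

rawevezpoob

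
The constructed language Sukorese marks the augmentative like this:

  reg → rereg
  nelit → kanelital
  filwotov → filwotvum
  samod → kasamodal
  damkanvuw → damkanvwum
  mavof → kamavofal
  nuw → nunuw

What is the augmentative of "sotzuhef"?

sotzuhfum

"sotzuhef" has 3 vowels. The stems with 3 vowels (damkanvuw → damkanvwum, filwotov → filwotvum) delete the last vowel and add -um.
The other patterns: stems with 1 vowel repeat the first consonant+vowel as a prefix; stems with 2 vowels add ka- … -al around the stem.
So sotzuhef → sotzuhfum.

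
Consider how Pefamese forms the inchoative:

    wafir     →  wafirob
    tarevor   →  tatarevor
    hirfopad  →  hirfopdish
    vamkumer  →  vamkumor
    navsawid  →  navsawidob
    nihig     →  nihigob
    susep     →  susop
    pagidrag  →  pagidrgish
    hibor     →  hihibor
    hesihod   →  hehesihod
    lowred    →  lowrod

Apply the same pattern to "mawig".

mawigob

lowred and hirfopad both end in -d yet inflect differently (lowrod, hirfopdish), so the final letter is not what conditions the rule; the last vowel is.
"mawig" has last vowel 'i'. The stems whose last vowel is 'i' (navsawid → navsawidob, wafir → wafirob, nihig → nihigob) add -ob.
So mawig → mawigob.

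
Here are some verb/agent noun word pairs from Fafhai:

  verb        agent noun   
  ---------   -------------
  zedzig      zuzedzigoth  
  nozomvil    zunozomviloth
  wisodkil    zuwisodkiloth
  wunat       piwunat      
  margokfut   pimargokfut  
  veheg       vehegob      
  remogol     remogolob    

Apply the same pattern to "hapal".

"hapal" has last vowel 'a'. The one such stem in the data (wunat → piwunat) adds the prefix pi-, so the same rule applies.
The other patterns: stems whose last vowel is 'i' add zu- … -oth around the stem; stems whose last vowel is 'e' or 'o' add -ob.
So hapal → pihapal.

pihapal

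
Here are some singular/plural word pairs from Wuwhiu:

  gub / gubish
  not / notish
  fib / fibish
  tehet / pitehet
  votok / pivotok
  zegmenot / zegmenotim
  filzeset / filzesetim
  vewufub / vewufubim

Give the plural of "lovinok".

lovinokim

not and tehet both end in -t yet inflect differently (notish, pitehet), so the final letter is not what conditions the rule; the number of vowels is.
"lovinok" has 3 vowels. The stems with 3 vowels (zegmenot → zegmenotim, filzeset → filzesetim, vewufub → vewufubim) add -im.
So lovinok → lovinokim.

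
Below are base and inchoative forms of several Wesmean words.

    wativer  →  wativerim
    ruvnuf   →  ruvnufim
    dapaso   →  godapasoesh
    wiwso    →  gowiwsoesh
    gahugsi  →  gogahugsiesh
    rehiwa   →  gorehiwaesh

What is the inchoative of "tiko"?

gotikoesh

wativer and wiwso both begin with w- yet inflect differently (wativerim, gowiwsoesh), so the first letter is not what conditions the rule; whether the stem ends in a vowel or a consonant is.
"tiko" ends in a vowel. The stems ending in a vowel (dapaso → godapasoesh, wiwso → gowiwsoesh, gahugsi → gogahugsiesh) add go- … -esh around the stem.
The other pattern: stems ending in a consonant add -im.
So tiko → gotikoesh.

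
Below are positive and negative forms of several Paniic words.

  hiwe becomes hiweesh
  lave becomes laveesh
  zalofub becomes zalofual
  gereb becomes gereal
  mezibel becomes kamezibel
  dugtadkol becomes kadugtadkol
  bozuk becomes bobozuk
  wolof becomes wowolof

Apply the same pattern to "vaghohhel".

"vaghohhel" ends in -l. The stems ending in -l (mezibel → kamezibel, dugtadkol → kadugtadkol) add the prefix ka-.
The other patterns: stems ending in -e add -esh; stems ending in -b drop the final letter and add -al; stems ending in -f or -k repeat the first consonant+vowel as a prefix.
So vaghohhel → kavaghohhel.

kavaghohhel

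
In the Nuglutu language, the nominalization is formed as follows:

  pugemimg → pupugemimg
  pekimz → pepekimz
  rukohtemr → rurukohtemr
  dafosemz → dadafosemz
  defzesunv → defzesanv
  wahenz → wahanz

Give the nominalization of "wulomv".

wuwulomv

dafosemz and wahenz both end in -z yet inflect differently (dadafosemz, wahanz), so the final letter is not what conditions the rule; the second-to-last letter is.
"wulomv" has second-to-last letter 'm'. The stems whose second-to-last letter is 'm' (rukohtemr → rurukohtemr, pugemimg → pupugemimg, dafosemz → dadafosemz) repeat the first consonant+vowel as a prefix.
So wulomv → wuwulomv.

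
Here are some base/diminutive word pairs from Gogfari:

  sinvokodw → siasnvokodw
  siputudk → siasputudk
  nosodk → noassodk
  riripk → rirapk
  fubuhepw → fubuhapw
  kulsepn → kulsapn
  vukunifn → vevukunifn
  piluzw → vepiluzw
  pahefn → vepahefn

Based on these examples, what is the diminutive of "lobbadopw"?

siputudk and riripk both end in -k yet inflect differently (siasputudk, rirapk), so the final letter is not what conditions the rule; the second-to-last letter is.
"lobbadopw" has second-to-last letter 'p'. The stems whose second-to-last letter is 'p' (riripk → rirapk, fubuhepw → fubuhapw, kulsepn → kulsapn) change the last vowel to 'a'.
The other patterns: stems whose second-to-last letter is 'd' insert -as- after the first vowel; stems whose second-to-last letter is 'f' or 'z' add the prefix ve-.
So lobbadopw → lobbadapw.

lobbadapw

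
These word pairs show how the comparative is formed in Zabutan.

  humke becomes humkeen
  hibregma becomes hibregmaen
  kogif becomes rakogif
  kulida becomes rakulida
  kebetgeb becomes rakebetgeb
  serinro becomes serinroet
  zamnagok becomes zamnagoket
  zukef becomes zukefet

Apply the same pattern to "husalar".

husalaren

hibregma and kulida both end in -a yet inflect differently (hibregmaen, rakulida), so the final letter is not what conditions the rule; the first letter is.
"husalar" begins with h-. The stems beginning with h- (humke → humkeen, hibregma → hibregmaen) add -en.
So husalar → husalaren.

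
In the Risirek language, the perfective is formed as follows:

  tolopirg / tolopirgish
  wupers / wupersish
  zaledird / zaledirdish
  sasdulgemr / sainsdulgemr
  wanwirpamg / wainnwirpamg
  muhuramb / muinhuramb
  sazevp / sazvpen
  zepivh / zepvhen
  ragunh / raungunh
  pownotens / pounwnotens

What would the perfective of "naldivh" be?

naldvhen

"naldivh" has second-to-last letter 'v'. The stems whose second-to-last letter is 'v' (sazevp → sazvpen, zepivh → zepvhen) delete the last vowel and add -en.
So naldivh → naldvhen.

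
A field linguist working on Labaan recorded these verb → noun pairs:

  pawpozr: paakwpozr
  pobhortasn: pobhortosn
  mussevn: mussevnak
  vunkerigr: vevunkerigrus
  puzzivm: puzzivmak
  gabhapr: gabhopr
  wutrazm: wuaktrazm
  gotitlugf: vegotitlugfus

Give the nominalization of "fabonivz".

vunkerigr and gabhapr both end in -r yet inflect differently (vevunkerigrus, gabhopr), so the final letter is not what conditions the rule; the second-to-last letter is.
"fabonivz" has second-to-last letter 'v'. The stems whose second-to-last letter is 'v' (mussevn → mussevnak, puzzivm → puzzivmak) add -ak.
So fabonivz → fabonivzak.

fabonivzak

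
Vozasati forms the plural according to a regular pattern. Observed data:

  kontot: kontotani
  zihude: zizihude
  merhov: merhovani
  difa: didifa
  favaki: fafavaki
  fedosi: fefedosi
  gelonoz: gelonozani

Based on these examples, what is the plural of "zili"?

gelonoz and zihude both have 3 vowels yet inflect differently (gelonozani, zizihude), so the number of vowels is not what conditions the rule; whether the stem ends in a vowel or a consonant is.
"zili" ends in a vowel. The stems ending in a vowel (zihude → zizihude, favaki → fafavaki, difa → didifa) repeat the first consonant+vowel as a prefix.
The other pattern: stems ending in a consonant add -ani.
So zili → zizili.

zizili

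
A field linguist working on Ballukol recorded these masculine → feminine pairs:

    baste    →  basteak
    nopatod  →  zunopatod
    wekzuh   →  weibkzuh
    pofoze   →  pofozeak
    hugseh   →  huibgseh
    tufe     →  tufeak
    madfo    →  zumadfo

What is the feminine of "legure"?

hugseh and tufe both have last vowel 'e' yet inflect differently (huibgseh, tufeak), so the last vowel is not what conditions the rule; the final letter is.
"legure" ends in -e. The stems ending in -e (tufe → tufeak, baste → basteak, pofoze → pofozeak) add -ak.
So legure → legureak.

legureak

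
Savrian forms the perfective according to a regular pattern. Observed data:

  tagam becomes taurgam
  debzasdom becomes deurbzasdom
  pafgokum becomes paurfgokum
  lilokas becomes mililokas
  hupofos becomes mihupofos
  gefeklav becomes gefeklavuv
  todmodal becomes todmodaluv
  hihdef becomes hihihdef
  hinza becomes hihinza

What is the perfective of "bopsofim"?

bourpsofim

tagam and lilokas both have last vowel 'a' yet inflect differently (taurgam, mililokas), so the last vowel is not what conditions the rule; the final letter is.
"bopsofim" ends in -m. The stems ending in -m (tagam → taurgam, debzasdom → deurbzasdom, pafgokum → paurfgokum) insert -ur- after the first vowel.
The other patterns: stems ending in -s add the prefix mi-; stems ending in -l or -v add -uv; stems ending in -a or -f repeat the first consonant+vowel as a prefix.
So bopsofim → bourpsofim.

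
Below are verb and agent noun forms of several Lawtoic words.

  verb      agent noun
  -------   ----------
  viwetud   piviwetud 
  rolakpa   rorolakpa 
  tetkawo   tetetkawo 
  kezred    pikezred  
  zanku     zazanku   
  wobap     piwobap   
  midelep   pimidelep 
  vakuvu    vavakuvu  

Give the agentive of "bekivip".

viwetud and zanku both have last vowel 'u' yet inflect differently (piviwetud, zazanku), so the last vowel is not what conditions the rule; whether the stem ends in a vowel or a consonant is.
"bekivip" ends in a consonant. The stems ending in a consonant (midelep → pimidelep, viwetud → piviwetud, wobap → piwobap) add the prefix pi-.
So bekivip → pibekivip.

pibekivip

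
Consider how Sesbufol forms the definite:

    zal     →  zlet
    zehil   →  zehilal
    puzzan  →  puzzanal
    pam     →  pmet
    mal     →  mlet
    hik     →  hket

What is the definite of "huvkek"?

huvkekal

mal and zehil both end in -l yet inflect differently (mlet, zehilal), so the final letter is not what conditions the rule; the number of vowels is.
"huvkek" has 2 vowels. The stems with 2 vowels (puzzan → puzzanal, zehil → zehilal) add -al.
The other pattern: stems with 1 vowel delete the last vowel and add -et.
So huvkek → huvkekal.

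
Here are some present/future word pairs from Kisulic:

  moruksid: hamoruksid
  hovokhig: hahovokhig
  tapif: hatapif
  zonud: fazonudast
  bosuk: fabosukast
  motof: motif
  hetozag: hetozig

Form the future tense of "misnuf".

famisnufast

moruksid and zonud both end in -d yet inflect differently (hamoruksid, fazonudast), so the final letter is not what conditions the rule; the last vowel is.
"misnuf" has last vowel 'u'. The stems whose last vowel is 'u' (zonud → fazonudast, bosuk → fabosukast) add fa- … -ast around the stem.
The other patterns: stems whose last vowel is 'i' add the prefix ha-; stems whose last vowel is 'a' or 'o' change the last vowel to 'i'.
So misnuf → famisnufast.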